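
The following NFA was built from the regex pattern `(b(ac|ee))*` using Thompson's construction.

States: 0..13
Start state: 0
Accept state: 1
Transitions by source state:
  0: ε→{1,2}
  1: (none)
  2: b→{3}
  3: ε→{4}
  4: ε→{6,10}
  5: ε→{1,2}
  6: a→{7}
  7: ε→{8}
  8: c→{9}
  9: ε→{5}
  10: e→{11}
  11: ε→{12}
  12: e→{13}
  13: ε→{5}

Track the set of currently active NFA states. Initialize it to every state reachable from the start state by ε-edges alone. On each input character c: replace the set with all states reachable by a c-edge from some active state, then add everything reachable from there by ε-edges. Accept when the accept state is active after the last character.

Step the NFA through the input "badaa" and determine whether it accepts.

S₀ = ε-closure({0}) = {0,1,2}
'b' @ 1: {3,4,6,10}
'a' @ 2: {7,8}
'd' @ 3: {}  — no active states
rest 'aa' ignored (set empty)
after full input: {}  (accept=1 not in)

Answer: REJECT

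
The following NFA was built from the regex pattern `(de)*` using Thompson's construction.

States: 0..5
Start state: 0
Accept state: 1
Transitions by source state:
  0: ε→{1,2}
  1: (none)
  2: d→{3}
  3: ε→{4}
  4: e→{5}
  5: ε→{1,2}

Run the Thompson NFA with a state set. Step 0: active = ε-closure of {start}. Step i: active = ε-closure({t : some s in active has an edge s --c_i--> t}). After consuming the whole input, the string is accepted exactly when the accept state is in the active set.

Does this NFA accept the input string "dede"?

S₀ = ε-closure({0}) = {0,1,2}
'd' @ 1: {3,4}
'e' @ 2: {1,2,5}  ✓accept
'd' @ 3: {3,4}
'e' @ 4: {1,2,5}  ✓accept
final: {1,2,5}; accept 1 in set

Answer: ACCEPT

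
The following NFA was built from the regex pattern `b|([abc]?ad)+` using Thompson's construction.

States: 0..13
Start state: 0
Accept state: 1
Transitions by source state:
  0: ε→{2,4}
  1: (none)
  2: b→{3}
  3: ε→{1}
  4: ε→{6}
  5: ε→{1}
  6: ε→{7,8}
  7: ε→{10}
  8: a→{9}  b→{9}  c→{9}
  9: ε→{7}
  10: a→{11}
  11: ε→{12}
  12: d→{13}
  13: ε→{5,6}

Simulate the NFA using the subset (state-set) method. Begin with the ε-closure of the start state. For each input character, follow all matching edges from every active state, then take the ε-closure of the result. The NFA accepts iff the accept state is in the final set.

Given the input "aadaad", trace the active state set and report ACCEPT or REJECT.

initial (ε-close {0}): {0,2,4,6,7,8,10}
'a' @ 1: {7,9,10,11,12}
'a' @ 2: {11,12}
'd' @ 3: {1,5,6,7,8,10,13}  (accept∈set)
'a' @ 4: {7,9,10,11,12}
'a' @ 5: {11,12}
'd' @ 6: {1,5,6,7,8,10,13}  (accept∈set)
end set {1,5,6,7,8,10,13} — state 1 in

Answer: ACCEPT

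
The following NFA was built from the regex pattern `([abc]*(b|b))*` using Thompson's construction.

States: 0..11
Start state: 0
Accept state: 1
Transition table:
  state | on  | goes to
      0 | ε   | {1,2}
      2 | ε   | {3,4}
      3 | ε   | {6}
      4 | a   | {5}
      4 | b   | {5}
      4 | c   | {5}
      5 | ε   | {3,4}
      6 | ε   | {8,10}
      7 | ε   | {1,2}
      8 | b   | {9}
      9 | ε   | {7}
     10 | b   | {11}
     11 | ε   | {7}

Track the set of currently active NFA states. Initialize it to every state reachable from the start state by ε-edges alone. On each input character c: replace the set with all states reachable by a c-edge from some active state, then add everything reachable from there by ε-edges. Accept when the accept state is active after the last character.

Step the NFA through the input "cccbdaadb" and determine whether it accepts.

Answer: REJECT

Derivation:
S₀ = ε-closure({0}) = {0,1,2,3,4,6,8,10}
'c' @ 1: {3,4,5,6,8,10}
'c' @ 2: {3,4,5,6,8,10}
'c' @ 3: {3,4,5,6,8,10}
'b' @ 4: {1,2,3,4,5,6,7,8,9,10,11}  (accept∈set)
'd' @ 5: {}  — state set empty
rest 'aadb' ignored (set empty)
after full input: {}  (accept=1 not in)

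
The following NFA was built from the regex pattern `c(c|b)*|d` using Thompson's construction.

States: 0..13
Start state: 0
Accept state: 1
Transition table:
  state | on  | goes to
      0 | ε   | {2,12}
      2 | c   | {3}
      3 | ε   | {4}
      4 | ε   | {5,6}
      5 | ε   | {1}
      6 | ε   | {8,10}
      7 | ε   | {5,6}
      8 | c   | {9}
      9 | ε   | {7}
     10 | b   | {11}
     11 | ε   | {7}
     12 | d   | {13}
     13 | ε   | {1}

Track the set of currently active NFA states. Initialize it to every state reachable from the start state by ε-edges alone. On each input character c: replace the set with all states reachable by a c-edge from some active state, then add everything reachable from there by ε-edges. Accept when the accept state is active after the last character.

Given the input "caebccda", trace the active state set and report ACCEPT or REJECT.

Answer: REJECT

Derivation:
initial (ε-close {0}): {0,2,12}
'c' @ 1: {1,3,4,5,6,8,10}  ✓accept
'a' @ 2: {}  — no active states
rest 'ebccda' ignored (set empty)
final: {}; accept 1 not in set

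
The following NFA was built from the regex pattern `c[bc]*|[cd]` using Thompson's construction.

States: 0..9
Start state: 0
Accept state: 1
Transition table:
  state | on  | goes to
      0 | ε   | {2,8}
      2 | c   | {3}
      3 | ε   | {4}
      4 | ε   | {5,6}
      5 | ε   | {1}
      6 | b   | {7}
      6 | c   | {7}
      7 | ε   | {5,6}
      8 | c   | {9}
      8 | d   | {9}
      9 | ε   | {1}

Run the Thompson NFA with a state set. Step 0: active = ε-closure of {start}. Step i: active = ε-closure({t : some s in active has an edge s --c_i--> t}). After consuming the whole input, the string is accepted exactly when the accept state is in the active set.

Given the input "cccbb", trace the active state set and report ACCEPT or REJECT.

S₀ = ε-closure({0}) = {0,2,8}
'c' @ 1: {1,3,4,5,6,9}  (accept∈set)
'c' @ 2: {1,5,6,7}  (accept∈set)
'c' @ 3: {1,5,6,7}  (accept∈set)
'b' @ 4: {1,5,6,7}  (accept∈set)
'b' @ 5: {1,5,6,7}  (accept∈set)
after full input: {1,5,6,7}  (accept=1 in)

Answer: ACCEPT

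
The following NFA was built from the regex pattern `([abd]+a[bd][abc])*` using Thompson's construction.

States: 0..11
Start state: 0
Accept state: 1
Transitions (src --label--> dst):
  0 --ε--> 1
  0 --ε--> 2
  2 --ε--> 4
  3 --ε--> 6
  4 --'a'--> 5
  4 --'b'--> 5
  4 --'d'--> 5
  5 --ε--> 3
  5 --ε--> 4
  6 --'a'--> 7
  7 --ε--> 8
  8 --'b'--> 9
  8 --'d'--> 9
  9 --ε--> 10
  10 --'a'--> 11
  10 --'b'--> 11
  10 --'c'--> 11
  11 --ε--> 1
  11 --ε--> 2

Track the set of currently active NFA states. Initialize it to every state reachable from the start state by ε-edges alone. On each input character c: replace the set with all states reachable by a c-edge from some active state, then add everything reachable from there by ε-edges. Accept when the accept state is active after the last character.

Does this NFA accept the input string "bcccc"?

S₀ = ε-closure({0}) = {0,1,2,4}
'b' @ 1: {3,4,5,6}
'c' @ 2: {}  — no active states
rest 'ccc' ignored (set empty)
final: {}; accept 1 not in set

Answer: REJECT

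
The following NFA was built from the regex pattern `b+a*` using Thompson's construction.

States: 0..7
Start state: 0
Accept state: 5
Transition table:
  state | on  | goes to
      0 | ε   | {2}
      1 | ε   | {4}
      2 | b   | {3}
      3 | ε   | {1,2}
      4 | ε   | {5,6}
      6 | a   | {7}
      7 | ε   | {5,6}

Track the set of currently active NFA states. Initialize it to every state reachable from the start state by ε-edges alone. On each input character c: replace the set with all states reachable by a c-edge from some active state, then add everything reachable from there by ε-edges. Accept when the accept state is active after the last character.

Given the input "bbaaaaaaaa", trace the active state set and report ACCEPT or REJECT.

initial (ε-close {0}): {0,2}
'b' @ 1: {1,2,3,4,5,6}  (accept∈set)
'b' @ 2: {1,2,3,4,5,6}  (accept∈set)
'a' @ 3: {5,6,7}  (accept∈set)
'a' @ 4: {5,6,7}  (accept∈set)
'a' @ 5: {5,6,7}  (accept∈set)
'a' @ 6: {5,6,7}  (accept∈set)
'a' @ 7: {5,6,7}  (accept∈set)
'a' @ 8: {5,6,7}  (accept∈set)
'a' @ 9: {5,6,7}  (accept∈set)
'a' @ 10: {5,6,7}  (accept∈set)
final: {5,6,7}; accept 5 in set

Answer: ACCEPT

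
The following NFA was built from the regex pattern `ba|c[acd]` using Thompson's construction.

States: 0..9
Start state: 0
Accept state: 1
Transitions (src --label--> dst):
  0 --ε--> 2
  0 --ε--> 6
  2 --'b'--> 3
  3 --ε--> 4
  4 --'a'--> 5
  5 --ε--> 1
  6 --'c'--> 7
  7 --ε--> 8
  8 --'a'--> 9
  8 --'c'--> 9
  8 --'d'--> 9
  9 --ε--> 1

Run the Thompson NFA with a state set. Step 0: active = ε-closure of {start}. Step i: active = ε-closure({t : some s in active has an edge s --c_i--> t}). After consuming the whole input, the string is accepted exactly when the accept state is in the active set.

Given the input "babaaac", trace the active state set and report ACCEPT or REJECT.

initial (ε-close {0}): {0,2,6}
'b' @ 1: {3,4}
'a' @ 2: {1,5}  (accept∈set)
'b' @ 3: {}  — state set empty
rest 'aaac' ignored (set empty)
after full input: {}  (accept=1 not in)

Answer: REJECT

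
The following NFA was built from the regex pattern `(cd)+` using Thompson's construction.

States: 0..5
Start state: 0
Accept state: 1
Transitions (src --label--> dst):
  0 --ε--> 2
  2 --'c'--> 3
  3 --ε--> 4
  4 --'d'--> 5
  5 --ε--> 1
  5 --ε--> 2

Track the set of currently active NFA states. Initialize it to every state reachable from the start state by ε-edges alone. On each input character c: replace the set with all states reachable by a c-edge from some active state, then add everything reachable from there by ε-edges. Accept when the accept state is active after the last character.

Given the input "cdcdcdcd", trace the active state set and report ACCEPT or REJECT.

Answer: ACCEPT

Steps:
S₀ = ε-closure({0}) = {0,2}
'c' @ 1: {3,4}
'd' @ 2: {1,2,5}  ✓accept
'c' @ 3: {3,4}
'd' @ 4: {1,2,5}  ✓accept
'c' @ 5: {3,4}
'd' @ 6: {1,2,5}  ✓accept
'c' @ 7: {3,4}
'd' @ 8: {1,2,5}  ✓accept
end set {1,2,5} — state 1 in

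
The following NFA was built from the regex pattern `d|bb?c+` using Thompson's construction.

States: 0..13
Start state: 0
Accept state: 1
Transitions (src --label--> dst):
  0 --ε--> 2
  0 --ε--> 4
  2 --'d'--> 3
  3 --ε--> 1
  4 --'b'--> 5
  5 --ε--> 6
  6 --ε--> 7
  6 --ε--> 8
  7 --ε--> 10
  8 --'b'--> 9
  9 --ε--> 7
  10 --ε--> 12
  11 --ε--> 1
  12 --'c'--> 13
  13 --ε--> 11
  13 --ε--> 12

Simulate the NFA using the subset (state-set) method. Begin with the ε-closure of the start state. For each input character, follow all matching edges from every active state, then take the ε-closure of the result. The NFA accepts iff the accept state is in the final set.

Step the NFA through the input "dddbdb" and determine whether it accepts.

Answer: REJECT

Steps:
S₀ = ε-closure({0}) = {0,2,4}
'd' @ 1: {1,3}  ✓accept
'd' @ 2: {}  — dead — no transitions
rest 'dbdb' ignored (set empty)
after full input: {}  (accept=1 not in)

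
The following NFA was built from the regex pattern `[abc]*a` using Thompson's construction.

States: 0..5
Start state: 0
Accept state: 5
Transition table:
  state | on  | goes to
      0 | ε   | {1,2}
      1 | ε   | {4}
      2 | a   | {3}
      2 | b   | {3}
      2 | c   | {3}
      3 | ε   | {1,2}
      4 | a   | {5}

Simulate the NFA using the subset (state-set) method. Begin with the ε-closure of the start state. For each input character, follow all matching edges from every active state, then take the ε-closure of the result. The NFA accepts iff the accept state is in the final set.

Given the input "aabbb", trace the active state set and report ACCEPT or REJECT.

S₀ = ε-closure({0}) = {0,1,2,4}
'a' @ 1: {1,2,3,4,5}  (accept∈set)
'a' @ 2: {1,2,3,4,5}  (accept∈set)
'b' @ 3: {1,2,3,4}
'b' @ 4: {1,2,3,4}
'b' @ 5: {1,2,3,4}
end set {1,2,3,4} — state 5 not in

Answer: REJECT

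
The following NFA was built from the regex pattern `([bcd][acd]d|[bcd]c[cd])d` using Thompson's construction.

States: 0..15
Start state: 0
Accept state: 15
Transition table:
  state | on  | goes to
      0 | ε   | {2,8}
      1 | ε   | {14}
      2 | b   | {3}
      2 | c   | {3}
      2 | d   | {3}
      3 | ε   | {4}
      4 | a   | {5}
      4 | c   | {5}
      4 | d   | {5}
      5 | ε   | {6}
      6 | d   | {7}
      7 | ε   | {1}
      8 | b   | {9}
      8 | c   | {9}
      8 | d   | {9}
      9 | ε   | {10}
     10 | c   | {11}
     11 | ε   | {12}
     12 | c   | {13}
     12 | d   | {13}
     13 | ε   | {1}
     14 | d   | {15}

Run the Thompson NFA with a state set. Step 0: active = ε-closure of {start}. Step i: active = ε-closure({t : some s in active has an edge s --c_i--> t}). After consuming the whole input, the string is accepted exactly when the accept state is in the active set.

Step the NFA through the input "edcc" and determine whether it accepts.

Answer: REJECT

Derivation:
S₀ = ε-closure({0}) = {0,2,8}
'e' @ 1: {}  — dead — no transitions
rest 'dcc' ignored (set empty)
end set {} — state 15 not in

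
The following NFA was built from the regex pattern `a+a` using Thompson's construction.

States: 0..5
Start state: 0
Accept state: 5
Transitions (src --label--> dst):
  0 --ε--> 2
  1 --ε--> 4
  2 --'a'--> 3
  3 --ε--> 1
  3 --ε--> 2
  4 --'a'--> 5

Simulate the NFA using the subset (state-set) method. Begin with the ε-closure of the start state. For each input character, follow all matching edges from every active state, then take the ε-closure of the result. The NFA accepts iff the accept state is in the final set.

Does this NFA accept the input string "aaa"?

Answer: ACCEPT

Steps:
initial (ε-close {0}): {0,2}
'a' @ 1: {1,2,3,4}
'a' @ 2: {1,2,3,4,5}  ✓accept
'a' @ 3: {1,2,3,4,5}  ✓accept
end set {1,2,3,4,5} — state 5 in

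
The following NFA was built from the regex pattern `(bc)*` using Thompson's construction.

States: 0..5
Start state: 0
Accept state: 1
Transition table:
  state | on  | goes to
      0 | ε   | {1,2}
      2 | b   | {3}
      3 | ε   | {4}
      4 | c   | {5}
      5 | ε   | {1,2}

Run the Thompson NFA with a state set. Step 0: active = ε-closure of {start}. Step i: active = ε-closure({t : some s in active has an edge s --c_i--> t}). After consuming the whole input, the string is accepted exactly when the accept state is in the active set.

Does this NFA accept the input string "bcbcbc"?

Answer: ACCEPT

Steps:
S₀ = ε-closure({0}) = {0,1,2}
'b' @ 1: {3,4}
'c' @ 2: {1,2,5}  ✓accept
'b' @ 3: {3,4}
'c' @ 4: {1,2,5}  ✓accept
'b' @ 5: {3,4}
'c' @ 6: {1,2,5}  ✓accept
final: {1,2,5}; accept 1 in set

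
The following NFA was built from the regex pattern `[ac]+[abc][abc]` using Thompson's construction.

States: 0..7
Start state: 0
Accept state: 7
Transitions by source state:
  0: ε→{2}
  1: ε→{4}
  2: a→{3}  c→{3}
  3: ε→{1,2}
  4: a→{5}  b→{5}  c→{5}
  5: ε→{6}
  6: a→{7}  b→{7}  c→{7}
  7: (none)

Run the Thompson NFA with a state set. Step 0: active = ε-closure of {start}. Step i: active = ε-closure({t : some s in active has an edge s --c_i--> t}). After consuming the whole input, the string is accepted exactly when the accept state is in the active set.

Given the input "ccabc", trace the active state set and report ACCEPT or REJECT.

Answer: ACCEPT

Trace:
initial (ε-close {0}): {0,2}
'c' @ 1: {1,2,3,4}
'c' @ 2: {1,2,3,4,5,6}
'a' @ 3: {1,2,3,4,5,6,7}  (accept∈set)
'b' @ 4: {5,6,7}  (accept∈set)
'c' @ 5: {7}  (accept∈set)
after full input: {7}  (accept=7 in)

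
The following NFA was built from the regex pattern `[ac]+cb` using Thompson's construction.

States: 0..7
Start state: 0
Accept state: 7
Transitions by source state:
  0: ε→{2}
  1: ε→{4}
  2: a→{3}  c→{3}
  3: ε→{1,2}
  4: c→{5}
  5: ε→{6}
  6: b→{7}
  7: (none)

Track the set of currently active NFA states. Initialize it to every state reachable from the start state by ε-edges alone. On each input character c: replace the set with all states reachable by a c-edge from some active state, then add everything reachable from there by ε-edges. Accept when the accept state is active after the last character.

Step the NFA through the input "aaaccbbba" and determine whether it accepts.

Answer: REJECT

Derivation:
initial (ε-close {0}): {0,2}
'a' @ 1: {1,2,3,4}
'a' @ 2: {1,2,3,4}
'a' @ 3: {1,2,3,4}
'c' @ 4: {1,2,3,4,5,6}
'c' @ 5: {1,2,3,4,5,6}
'b' @ 6: {7}  ✓accept
'b' @ 7: {}  — dead — no transitions
rest 'ba' ignored (set empty)
final: {}; accept 7 not in set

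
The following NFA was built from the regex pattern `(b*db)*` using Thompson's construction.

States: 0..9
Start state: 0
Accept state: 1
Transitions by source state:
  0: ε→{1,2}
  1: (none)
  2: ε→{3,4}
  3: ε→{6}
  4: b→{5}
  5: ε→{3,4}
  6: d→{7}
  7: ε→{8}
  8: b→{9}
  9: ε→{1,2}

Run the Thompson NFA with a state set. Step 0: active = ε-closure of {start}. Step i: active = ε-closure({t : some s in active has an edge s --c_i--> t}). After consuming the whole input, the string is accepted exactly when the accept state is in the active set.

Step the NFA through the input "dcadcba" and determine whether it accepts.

start: ε-closure({0}) = {0,1,2,3,4,6}
'd' @ 1: {7,8}
'c' @ 2: {}  — no active states
rest 'adcba' ignored (set empty)
end set {} — state 1 not in

Answer: REJECT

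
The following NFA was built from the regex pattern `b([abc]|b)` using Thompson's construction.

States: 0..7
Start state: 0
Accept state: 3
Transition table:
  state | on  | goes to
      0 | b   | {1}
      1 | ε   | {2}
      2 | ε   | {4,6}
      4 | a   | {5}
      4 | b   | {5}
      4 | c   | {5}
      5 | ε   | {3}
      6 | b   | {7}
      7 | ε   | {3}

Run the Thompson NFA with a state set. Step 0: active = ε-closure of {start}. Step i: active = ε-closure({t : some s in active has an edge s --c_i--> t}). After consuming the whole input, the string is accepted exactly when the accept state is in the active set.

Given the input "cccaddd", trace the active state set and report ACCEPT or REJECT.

Answer: REJECT

Derivation:
S₀ = ε-closure({0}) = {0}
'c' @ 1: {}  — no active states
rest 'ccaddd' ignored (set empty)
end set {} — state 3 not in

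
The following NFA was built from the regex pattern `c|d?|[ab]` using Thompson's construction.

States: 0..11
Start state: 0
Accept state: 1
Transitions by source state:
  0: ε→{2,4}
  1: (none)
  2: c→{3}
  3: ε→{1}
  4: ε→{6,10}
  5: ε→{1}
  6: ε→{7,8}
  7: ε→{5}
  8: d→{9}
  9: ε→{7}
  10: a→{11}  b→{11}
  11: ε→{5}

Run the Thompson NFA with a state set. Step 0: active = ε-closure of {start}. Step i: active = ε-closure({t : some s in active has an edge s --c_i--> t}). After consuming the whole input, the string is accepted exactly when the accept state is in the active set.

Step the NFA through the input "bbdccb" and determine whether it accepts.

Answer: REJECT

Steps:
S₀ = ε-closure({0}) = {0,1,2,4,5,6,7,8,10}
'b' @ 1: {1,5,11}  (accept∈set)
'b' @ 2: {}  — no active states
rest 'dccb' ignored (set empty)
after full input: {}  (accept=1 not in)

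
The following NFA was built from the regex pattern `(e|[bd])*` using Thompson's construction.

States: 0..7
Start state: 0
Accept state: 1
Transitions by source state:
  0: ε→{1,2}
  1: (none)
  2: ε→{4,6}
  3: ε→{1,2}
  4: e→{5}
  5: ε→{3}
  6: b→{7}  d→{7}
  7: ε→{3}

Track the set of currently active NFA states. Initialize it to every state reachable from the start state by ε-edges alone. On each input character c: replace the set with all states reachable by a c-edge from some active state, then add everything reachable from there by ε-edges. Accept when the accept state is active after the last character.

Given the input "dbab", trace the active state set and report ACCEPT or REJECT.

initial (ε-close {0}): {0,1,2,4,6}
'd' @ 1: {1,2,3,4,6,7}  ✓accept
'b' @ 2: {1,2,3,4,6,7}  ✓accept
'a' @ 3: {}  — no active states
rest 'b' ignored (set empty)
final: {}; accept 1 not in set

Answer: REJECT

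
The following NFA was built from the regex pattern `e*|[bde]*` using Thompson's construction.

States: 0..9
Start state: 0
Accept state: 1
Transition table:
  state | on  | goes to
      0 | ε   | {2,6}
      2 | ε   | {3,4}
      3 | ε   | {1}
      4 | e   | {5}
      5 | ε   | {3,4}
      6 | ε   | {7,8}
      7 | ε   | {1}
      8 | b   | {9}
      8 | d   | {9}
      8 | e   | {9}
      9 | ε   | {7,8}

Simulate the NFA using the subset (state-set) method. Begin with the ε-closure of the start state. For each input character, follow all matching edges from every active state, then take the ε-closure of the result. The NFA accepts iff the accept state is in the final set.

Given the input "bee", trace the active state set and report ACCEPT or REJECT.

Answer: ACCEPT

Trace:
S₀ = ε-closure({0}) = {0,1,2,3,4,6,7,8}
'b' @ 1: {1,7,8,9}  ✓accept
'e' @ 2: {1,7,8,9}  ✓accept
'e' @ 3: {1,7,8,9}  ✓accept
final: {1,7,8,9}; accept 1 in set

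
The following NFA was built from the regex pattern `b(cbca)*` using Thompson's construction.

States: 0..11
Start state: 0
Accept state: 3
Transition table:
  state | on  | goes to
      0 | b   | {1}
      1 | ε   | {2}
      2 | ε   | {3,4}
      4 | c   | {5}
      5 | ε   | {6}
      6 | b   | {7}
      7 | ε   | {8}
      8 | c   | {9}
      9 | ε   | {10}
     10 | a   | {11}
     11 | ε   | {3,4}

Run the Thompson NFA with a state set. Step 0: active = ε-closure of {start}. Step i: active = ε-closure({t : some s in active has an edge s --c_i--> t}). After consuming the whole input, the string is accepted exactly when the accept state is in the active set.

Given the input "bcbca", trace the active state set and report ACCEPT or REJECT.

Answer: ACCEPT

Trace:
initial (ε-close {0}): {0}
'b' @ 1: {1,2,3,4}  (accept∈set)
'c' @ 2: {5,6}
'b' @ 3: {7,8}
'c' @ 4: {9,10}
'a' @ 5: {3,4,11}  (accept∈set)
end set {3,4,11} — state 3 in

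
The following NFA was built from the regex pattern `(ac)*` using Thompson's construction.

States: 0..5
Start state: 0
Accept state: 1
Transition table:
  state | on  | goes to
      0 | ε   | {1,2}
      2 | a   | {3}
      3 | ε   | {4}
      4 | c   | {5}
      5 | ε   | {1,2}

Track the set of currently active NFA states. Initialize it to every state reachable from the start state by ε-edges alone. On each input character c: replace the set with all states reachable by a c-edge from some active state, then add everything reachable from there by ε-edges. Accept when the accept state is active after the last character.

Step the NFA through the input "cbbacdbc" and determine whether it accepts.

Answer: REJECT

Trace:
S₀ = ε-closure({0}) = {0,1,2}
'c' @ 1: {}  — state set empty
rest 'bbacdbc' ignored (set empty)
end set {} — state 1 not in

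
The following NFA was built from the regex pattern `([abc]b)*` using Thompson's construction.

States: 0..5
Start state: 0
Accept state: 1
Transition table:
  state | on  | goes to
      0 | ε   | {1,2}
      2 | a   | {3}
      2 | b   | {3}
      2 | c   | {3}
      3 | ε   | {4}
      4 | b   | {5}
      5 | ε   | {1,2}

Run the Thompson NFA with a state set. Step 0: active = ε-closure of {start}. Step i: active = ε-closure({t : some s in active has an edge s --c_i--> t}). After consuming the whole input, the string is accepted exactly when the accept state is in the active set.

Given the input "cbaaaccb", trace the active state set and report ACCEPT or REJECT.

S₀ = ε-closure({0}) = {0,1,2}
'c' @ 1: {3,4}
'b' @ 2: {1,2,5}  [accepting]
'a' @ 3: {3,4}
'a' @ 4: {}  — no active states
rest 'accb' ignored (set empty)
end set {} — state 1 not in

Answer: REJECT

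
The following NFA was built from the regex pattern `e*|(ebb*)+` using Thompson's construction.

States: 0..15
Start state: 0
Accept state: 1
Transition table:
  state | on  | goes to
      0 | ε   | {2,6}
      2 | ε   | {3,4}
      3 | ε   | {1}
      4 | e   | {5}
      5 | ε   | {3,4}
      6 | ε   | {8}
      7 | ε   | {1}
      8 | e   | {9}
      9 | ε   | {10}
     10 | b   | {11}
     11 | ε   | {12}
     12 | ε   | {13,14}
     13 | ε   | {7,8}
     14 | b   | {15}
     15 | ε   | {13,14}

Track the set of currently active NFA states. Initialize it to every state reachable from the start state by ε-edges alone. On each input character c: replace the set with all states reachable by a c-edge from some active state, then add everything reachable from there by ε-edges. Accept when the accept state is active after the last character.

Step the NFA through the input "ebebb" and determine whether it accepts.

Answer: ACCEPT

Trace:
S₀ = ε-closure({0}) = {0,1,2,3,4,6,8}
'e' @ 1: {1,3,4,5,9,10}  ✓accept
'b' @ 2: {1,7,8,11,12,13,14}  ✓accept
'e' @ 3: {9,10}
'b' @ 4: {1,7,8,11,12,13,14}  ✓accept
'b' @ 5: {1,7,8,13,14,15}  ✓accept
after full input: {1,7,8,13,14,15}  (accept=1 in)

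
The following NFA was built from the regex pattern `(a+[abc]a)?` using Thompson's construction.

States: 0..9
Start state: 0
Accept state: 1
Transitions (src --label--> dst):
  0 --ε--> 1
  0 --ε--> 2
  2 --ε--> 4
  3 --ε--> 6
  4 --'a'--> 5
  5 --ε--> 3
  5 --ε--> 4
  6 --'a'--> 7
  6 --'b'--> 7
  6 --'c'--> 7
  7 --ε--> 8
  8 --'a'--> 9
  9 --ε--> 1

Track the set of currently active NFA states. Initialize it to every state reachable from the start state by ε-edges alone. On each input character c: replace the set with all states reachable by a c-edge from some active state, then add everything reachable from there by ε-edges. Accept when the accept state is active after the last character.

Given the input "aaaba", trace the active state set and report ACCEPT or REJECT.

Answer: ACCEPT

Derivation:
start: ε-closure({0}) = {0,1,2,4}
'a' @ 1: {3,4,5,6}
'a' @ 2: {3,4,5,6,7,8}
'a' @ 3: {1,3,4,5,6,7,8,9}  (accept∈set)
'b' @ 4: {7,8}
'a' @ 5: {1,9}  (accept∈set)
after full input: {1,9}  (accept=1 in)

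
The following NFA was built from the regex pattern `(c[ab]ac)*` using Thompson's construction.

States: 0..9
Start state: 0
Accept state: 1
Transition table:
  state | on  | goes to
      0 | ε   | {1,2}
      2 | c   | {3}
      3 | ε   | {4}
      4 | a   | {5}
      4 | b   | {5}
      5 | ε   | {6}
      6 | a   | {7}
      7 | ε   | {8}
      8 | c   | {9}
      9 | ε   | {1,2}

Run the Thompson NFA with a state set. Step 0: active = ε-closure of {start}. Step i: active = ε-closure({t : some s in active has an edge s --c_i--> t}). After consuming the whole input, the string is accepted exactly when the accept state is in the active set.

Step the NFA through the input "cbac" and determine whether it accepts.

start: ε-closure({0}) = {0,1,2}
'c' @ 1: {3,4}
'b' @ 2: {5,6}
'a' @ 3: {7,8}
'c' @ 4: {1,2,9}  [accepting]
after full input: {1,2,9}  (accept=1 in)

Answer: ACCEPT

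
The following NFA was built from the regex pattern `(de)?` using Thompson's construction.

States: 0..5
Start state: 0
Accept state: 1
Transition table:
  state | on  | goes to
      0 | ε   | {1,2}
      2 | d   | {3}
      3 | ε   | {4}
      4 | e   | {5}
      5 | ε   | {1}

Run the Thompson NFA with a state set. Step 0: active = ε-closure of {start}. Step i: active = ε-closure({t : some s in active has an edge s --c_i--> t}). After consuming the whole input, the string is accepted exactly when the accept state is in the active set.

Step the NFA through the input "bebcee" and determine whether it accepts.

Answer: REJECT

Trace:
start: ε-closure({0}) = {0,1,2}
'b' @ 1: {}  — dead — no transitions
rest 'ebcee' ignored (set empty)
end set {} — state 1 not in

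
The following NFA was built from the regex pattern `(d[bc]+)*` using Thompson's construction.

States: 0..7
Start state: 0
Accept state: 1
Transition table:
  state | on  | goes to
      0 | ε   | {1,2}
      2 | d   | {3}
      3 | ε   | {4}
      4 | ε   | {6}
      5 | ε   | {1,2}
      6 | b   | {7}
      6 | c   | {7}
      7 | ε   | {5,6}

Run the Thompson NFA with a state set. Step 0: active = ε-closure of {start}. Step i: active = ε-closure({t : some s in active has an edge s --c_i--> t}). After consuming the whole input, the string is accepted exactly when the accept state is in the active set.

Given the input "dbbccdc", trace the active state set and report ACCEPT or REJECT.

S₀ = ε-closure({0}) = {0,1,2}
'd' @ 1: {3,4,6}
'b' @ 2: {1,2,5,6,7}  ✓accept
'b' @ 3: {1,2,5,6,7}  ✓accept
'c' @ 4: {1,2,5,6,7}  ✓accept
'c' @ 5: {1,2,5,6,7}  ✓accept
'd' @ 6: {3,4,6}
'c' @ 7: {1,2,5,6,7}  ✓accept
after full input: {1,2,5,6,7}  (accept=1 in)

Answer: ACCEPT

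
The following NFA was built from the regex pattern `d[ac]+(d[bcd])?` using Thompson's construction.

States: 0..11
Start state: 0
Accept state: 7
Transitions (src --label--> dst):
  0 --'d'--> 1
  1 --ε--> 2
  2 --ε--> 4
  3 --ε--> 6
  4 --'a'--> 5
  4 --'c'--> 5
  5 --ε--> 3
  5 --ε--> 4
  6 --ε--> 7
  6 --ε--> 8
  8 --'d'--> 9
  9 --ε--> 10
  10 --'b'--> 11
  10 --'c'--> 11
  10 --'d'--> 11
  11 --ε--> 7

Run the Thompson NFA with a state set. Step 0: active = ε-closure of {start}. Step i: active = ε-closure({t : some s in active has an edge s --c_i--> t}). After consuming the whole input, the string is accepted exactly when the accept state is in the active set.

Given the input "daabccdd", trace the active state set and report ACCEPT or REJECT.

start: ε-closure({0}) = {0}
'd' @ 1: {1,2,4}
'a' @ 2: {3,4,5,6,7,8}  [accepting]
'a' @ 3: {3,4,5,6,7,8}  [accepting]
'b' @ 4: {}  — dead — no transitions
rest 'ccdd' ignored (set empty)
after full input: {}  (accept=7 not in)

Answer: REJECT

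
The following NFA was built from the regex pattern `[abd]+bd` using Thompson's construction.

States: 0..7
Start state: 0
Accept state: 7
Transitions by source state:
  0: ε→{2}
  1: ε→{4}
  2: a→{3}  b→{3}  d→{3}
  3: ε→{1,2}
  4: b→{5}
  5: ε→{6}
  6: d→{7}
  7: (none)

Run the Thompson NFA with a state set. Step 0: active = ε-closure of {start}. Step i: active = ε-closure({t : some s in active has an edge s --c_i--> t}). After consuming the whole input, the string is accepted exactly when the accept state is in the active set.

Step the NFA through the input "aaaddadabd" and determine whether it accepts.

Answer: ACCEPT

Derivation:
initial (ε-close {0}): {0,2}
'a' @ 1: {1,2,3,4}
'a' @ 2: {1,2,3,4}
'a' @ 3: {1,2,3,4}
'd' @ 4: {1,2,3,4}
'd' @ 5: {1,2,3,4}
'a' @ 6: {1,2,3,4}
'd' @ 7: {1,2,3,4}
'a' @ 8: {1,2,3,4}
'b' @ 9: {1,2,3,4,5,6}
'd' @ 10: {1,2,3,4,7}  (accept∈set)
after full input: {1,2,3,4,7}  (accept=7 in)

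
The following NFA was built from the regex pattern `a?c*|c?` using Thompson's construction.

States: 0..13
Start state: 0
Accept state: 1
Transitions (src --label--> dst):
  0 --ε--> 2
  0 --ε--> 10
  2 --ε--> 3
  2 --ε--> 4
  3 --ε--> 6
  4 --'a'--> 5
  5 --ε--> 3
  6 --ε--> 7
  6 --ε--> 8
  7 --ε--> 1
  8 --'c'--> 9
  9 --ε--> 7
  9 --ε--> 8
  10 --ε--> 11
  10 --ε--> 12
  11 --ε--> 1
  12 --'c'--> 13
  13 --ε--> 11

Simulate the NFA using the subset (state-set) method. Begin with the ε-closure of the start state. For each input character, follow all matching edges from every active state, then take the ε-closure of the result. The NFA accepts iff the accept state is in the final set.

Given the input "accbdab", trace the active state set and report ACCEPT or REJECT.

Answer: REJECT

Trace:
start: ε-closure({0}) = {0,1,2,3,4,6,7,8,10,11,12}
'a' @ 1: {1,3,5,6,7,8}  (accept∈set)
'c' @ 2: {1,7,8,9}  (accept∈set)
'c' @ 3: {1,7,8,9}  (accept∈set)
'b' @ 4: {}  — state set empty
rest 'dab' ignored (set empty)
final: {}; accept 1 not in set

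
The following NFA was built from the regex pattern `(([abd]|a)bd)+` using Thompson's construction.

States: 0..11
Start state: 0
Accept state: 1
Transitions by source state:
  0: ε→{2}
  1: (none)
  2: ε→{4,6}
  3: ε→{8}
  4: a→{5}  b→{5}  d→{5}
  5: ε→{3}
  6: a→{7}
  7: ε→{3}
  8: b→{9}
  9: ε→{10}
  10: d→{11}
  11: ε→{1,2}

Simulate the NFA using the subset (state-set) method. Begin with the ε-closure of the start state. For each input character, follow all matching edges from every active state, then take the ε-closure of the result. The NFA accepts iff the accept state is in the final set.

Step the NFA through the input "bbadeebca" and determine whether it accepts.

start: ε-closure({0}) = {0,2,4,6}
'b' @ 1: {3,5,8}
'b' @ 2: {9,10}
'a' @ 3: {}  — state set empty
rest 'deebca' ignored (set empty)
final: {}; accept 1 not in set

Answer: REJECT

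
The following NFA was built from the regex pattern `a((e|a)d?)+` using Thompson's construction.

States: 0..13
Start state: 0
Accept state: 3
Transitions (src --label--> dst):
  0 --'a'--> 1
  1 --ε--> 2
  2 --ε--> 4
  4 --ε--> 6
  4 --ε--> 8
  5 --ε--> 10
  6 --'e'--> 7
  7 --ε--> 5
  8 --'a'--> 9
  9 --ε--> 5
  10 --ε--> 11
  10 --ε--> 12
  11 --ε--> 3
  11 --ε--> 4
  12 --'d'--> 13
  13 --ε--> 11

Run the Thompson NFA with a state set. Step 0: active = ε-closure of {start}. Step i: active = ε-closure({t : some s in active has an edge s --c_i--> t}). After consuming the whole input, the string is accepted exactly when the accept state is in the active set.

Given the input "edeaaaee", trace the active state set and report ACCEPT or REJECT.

initial (ε-close {0}): {0}
'e' @ 1: {}  — no active states
rest 'deaaaee' ignored (set empty)
after full input: {}  (accept=3 not in)

Answer: REJECT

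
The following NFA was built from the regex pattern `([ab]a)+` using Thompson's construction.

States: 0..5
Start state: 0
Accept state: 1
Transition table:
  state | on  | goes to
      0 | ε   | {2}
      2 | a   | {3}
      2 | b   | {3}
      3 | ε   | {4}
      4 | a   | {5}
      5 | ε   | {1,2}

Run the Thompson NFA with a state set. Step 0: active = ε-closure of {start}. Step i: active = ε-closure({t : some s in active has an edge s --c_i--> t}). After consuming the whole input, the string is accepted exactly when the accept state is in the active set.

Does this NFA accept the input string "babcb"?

start: ε-closure({0}) = {0,2}
'b' @ 1: {3,4}
'a' @ 2: {1,2,5}  [accepting]
'b' @ 3: {3,4}
'c' @ 4: {}  — no active states
rest 'b' ignored (set empty)
after full input: {}  (accept=1 not in)

Answer: REJECT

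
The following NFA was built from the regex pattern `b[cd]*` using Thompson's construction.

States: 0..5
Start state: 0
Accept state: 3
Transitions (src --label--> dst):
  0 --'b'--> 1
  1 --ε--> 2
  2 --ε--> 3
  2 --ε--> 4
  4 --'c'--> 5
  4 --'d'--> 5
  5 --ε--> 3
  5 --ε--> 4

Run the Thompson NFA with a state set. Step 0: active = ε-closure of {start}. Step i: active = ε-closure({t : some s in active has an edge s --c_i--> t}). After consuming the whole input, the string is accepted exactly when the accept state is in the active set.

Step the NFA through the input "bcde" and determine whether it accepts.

Answer: REJECT

Steps:
S₀ = ε-closure({0}) = {0}
'b' @ 1: {1,2,3,4}  (accept∈set)
'c' @ 2: {3,4,5}  (accept∈set)
'd' @ 3: {3,4,5}  (accept∈set)
'e' @ 4: {}  — no active states
end set {} — state 3 not in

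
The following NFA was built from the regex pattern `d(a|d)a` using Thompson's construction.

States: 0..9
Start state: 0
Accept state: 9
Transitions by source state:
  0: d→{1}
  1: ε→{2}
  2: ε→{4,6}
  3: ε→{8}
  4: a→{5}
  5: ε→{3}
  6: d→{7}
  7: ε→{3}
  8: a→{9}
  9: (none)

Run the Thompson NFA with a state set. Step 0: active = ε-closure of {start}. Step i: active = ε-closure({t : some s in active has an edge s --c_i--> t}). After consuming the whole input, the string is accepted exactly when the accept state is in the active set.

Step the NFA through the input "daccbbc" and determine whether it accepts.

Answer: REJECT

Trace:
S₀ = ε-closure({0}) = {0}
'd' @ 1: {1,2,4,6}
'a' @ 2: {3,5,8}
'c' @ 3: {}  — state set empty
rest 'cbbc' ignored (set empty)
final: {}; accept 9 not in set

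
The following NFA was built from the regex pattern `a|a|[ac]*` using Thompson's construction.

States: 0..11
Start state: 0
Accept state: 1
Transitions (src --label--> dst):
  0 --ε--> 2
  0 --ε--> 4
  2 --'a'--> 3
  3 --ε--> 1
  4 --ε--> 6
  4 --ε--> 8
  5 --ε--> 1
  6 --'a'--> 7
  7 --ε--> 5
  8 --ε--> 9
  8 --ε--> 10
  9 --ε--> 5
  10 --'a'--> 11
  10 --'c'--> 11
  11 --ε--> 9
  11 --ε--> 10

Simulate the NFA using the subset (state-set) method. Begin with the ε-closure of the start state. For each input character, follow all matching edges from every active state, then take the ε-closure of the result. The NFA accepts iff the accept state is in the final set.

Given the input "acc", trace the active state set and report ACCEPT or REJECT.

Answer: ACCEPT

Steps:
initial (ε-close {0}): {0,1,2,4,5,6,8,9,10}
'a' @ 1: {1,3,5,7,9,10,11}  ✓accept
'c' @ 2: {1,5,9,10,11}  ✓accept
'c' @ 3: {1,5,9,10,11}  ✓accept
after full input: {1,5,9,10,11}  (accept=1 in)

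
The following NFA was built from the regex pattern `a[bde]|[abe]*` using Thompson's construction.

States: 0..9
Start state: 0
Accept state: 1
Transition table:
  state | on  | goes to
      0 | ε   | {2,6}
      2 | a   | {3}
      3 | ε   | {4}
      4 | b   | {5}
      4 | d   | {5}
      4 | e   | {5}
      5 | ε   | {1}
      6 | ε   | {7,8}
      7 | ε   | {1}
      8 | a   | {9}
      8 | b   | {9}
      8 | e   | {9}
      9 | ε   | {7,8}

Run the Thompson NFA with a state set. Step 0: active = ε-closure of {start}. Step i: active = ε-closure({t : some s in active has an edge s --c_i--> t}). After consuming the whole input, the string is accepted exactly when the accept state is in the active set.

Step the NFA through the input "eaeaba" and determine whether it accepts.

start: ε-closure({0}) = {0,1,2,6,7,8}
'e' @ 1: {1,7,8,9}  [accepting]
'a' @ 2: {1,7,8,9}  [accepting]
'e' @ 3: {1,7,8,9}  [accepting]
'a' @ 4: {1,7,8,9}  [accepting]
'b' @ 5: {1,7,8,9}  [accepting]
'a' @ 6: {1,7,8,9}  [accepting]
final: {1,7,8,9}; accept 1 in set

Answer: ACCEPT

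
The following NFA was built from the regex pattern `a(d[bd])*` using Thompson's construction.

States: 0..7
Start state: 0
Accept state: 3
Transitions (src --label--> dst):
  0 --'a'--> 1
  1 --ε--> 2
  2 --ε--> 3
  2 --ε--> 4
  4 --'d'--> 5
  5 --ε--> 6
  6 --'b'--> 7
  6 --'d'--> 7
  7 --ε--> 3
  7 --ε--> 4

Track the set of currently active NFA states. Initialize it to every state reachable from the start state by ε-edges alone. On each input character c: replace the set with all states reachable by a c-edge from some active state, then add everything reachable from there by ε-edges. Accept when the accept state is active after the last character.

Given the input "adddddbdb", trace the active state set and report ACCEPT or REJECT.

Answer: ACCEPT

Trace:
start: ε-closure({0}) = {0}
'a' @ 1: {1,2,3,4}  [accepting]
'd' @ 2: {5,6}
'd' @ 3: {3,4,7}  [accepting]
'd' @ 4: {5,6}
'd' @ 5: {3,4,7}  [accepting]
'd' @ 6: {5,6}
'b' @ 7: {3,4,7}  [accepting]
'd' @ 8: {5,6}
'b' @ 9: {3,4,7}  [accepting]
after full input: {3,4,7}  (accept=3 in)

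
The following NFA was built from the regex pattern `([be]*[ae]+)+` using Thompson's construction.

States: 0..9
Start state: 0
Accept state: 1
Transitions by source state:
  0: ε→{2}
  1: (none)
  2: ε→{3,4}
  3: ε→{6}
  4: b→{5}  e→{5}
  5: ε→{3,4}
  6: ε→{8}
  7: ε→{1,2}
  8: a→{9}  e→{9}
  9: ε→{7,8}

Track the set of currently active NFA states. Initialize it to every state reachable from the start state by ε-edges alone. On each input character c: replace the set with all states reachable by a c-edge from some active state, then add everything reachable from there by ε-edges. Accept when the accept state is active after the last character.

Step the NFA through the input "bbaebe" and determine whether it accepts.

S₀ = ε-closure({0}) = {0,2,3,4,6,8}
'b' @ 1: {3,4,5,6,8}
'b' @ 2: {3,4,5,6,8}
'a' @ 3: {1,2,3,4,6,7,8,9}  [accepting]
'e' @ 4: {1,2,3,4,5,6,7,8,9}  [accepting]
'b' @ 5: {3,4,5,6,8}
'e' @ 6: {1,2,3,4,5,6,7,8,9}  [accepting]
end set {1,2,3,4,5,6,7,8,9} — state 1 in

Answer: ACCEPT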